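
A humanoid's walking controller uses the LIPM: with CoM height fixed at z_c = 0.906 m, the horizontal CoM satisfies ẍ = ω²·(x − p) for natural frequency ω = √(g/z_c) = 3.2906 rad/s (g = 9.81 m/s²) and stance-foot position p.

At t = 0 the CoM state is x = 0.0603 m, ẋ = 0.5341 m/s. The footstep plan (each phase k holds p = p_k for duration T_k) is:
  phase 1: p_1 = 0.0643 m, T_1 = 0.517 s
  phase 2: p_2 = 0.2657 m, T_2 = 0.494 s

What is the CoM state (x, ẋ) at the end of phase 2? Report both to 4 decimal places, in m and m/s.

x = 1.9356, ẋ = 5.6451

phase 1: p=0.0643, T=0.517, ωT=1.701240, cosh=2.831599, sinh=2.649142; start (x,ẋ)=(0.060300, 0.534100) → end (x,ẋ)=(0.482958, 1.477488)
phase 2: p=0.2657, T=0.494, ωT=1.625556, cosh=2.639024, sinh=2.442222; start (x,ẋ)=(0.482958, 1.477488) → end (x,ẋ)=(1.935613, 5.645092)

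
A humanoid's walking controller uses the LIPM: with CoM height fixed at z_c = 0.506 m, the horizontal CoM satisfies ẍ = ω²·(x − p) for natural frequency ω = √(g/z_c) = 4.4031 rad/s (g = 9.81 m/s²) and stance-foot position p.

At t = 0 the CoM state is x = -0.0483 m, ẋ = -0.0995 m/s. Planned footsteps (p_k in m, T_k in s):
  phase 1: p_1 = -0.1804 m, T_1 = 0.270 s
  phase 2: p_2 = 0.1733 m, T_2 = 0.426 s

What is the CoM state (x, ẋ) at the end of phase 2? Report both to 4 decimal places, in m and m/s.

x = 0.1688, ẋ = 0.1871

phase 1: p=-0.1804, T=0.270, ωT=1.188837, cosh=1.793918, sinh=1.489343; start (x,ẋ)=(-0.048300, -0.099500) → end (x,ẋ)=(0.022921, 0.687781)
phase 2: p=0.1733, T=0.426, ωT=1.875721, cosh=3.339382, sinh=3.186138; start (x,ẋ)=(0.022921, 0.687781) → end (x,ẋ)=(0.168813, 0.187110)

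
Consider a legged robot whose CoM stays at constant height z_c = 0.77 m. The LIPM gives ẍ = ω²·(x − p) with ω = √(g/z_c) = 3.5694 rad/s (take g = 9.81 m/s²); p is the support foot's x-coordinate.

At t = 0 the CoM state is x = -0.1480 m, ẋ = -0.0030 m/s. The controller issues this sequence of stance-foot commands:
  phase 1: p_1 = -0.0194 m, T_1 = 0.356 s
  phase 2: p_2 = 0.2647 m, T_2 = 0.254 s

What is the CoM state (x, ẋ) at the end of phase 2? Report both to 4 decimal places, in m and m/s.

x = -0.7226, ẋ = -3.0629

phase 1: p=-0.0194, T=0.356, ωT=1.270706, cosh=1.922001, sinh=1.641368; start (x,ẋ)=(-0.148000, -0.003000) → end (x,ẋ)=(-0.267949, -0.759195)
phase 2: p=0.2647, T=0.254, ωT=0.906628, cosh=1.439921, sinh=1.036037; start (x,ẋ)=(-0.267949, -0.759195) → end (x,ẋ)=(-0.722633, -3.062933)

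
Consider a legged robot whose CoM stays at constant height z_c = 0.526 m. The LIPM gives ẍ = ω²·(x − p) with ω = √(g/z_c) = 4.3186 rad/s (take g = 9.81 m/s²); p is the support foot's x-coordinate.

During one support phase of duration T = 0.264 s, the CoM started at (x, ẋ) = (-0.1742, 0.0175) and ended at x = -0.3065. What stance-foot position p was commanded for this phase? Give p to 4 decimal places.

p = 0.0165

ωT = 4.3186·0.264 = 1.140110; cosh(ωT) = 1.723449, sinh(ωT) = 1.403665
x(T) = p + (x₀−p)·cosh(ωT) + (ẋ₀/ω)·sinh(ωT) ⇒ p·(1 − cosh) = x(T) − x₀·cosh − (ẋ₀/ω)·sinh
numerator   = -0.3065 − (-0.1742)·1.723449 − (0.0175/4.3186)·1.403665 = -0.011963
denominator = 1 − 1.723449 = -0.723449
p = -0.011963 / -0.723449 = 0.0165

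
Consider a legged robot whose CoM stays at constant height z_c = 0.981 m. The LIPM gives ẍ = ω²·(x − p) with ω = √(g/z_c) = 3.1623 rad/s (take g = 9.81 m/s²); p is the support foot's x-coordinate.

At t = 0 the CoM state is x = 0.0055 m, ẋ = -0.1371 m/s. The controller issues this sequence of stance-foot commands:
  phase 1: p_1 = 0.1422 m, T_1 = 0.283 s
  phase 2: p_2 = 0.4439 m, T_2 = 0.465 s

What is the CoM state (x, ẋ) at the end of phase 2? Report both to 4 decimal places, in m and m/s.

x = -1.2102, ẋ = -4.9837

phase 1: p=0.1422, T=0.283, ωT=0.894931, cosh=1.427901, sinh=1.019265; start (x,ẋ)=(0.005500, -0.137100) → end (x,ẋ)=(-0.097184, -0.636380)
phase 2: p=0.4439, T=0.465, ωT=1.470470, cosh=2.290548, sinh=2.060730; start (x,ẋ)=(-0.097184, -0.636380) → end (x,ẋ)=(-1.210179, -4.983711)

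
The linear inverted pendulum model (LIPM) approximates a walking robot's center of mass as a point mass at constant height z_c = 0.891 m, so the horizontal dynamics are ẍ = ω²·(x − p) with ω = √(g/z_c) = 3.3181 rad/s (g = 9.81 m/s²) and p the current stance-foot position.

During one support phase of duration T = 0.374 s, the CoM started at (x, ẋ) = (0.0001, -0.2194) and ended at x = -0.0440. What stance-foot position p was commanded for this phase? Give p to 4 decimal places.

ωT = 3.3181·0.374 = 1.240969; cosh(ωT) = 1.874034, sinh(ωT) = 1.584931
x(T) = p + (x₀−p)·cosh(ωT) + (ẋ₀/ω)·sinh(ωT) ⇒ p·(1 − cosh) = x(T) − x₀·cosh − (ẋ₀/ω)·sinh
numerator   = -0.0440 − (0.0001)·1.874034 − (-0.2194/3.3181)·1.584931 = 0.060612
denominator = 1 − 1.874034 = -0.874034
p = 0.060612 / -0.874034 = -0.0693

p = -0.0693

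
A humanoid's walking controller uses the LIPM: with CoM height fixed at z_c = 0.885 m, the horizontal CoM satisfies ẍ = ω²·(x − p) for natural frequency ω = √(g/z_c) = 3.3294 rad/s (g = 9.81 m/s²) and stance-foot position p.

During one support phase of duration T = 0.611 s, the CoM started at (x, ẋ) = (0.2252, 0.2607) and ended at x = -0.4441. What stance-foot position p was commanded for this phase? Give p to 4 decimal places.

p = 0.5588

ωT = 3.3294·0.611 = 2.034263; cosh(ωT) = 3.888697, sinh(ωT) = 3.757920
x(T) = p + (x₀−p)·cosh(ωT) + (ẋ₀/ω)·sinh(ωT) ⇒ p·(1 − cosh) = x(T) − x₀·cosh − (ẋ₀/ω)·sinh
numerator   = -0.4441 − (0.2252)·3.888697 − (0.2607/3.3294)·3.757920 = -1.614089
denominator = 1 − 3.888697 = -2.888697
p = -1.614089 / -2.888697 = 0.5588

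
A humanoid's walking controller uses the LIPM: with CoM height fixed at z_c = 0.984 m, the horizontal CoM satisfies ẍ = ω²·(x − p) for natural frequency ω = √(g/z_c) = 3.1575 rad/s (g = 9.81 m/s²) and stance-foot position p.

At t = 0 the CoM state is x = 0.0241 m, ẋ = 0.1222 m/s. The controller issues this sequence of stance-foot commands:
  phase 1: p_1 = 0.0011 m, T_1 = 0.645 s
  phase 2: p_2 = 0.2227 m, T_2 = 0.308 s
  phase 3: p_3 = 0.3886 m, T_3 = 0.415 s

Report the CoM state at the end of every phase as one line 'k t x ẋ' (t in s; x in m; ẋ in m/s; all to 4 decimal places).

phase 1: p=0.0011, T=0.645, ωT=2.036587, cosh=3.897441, sinh=3.766968; start (x,ẋ)=(0.024100, 0.122200) → end (x,ẋ)=(0.236528, 0.749834)
phase 2: p=0.2227, T=0.308, ωT=0.972510, cosh=1.511353, sinh=1.133221; start (x,ẋ)=(0.236528, 0.749834) → end (x,ẋ)=(0.512714, 1.182744)
phase 3: p=0.3886, T=0.415, ωT=1.310363, cosh=1.988620, sinh=1.718898; start (x,ẋ)=(0.512714, 1.182744) → end (x,ẋ)=(1.279284, 3.025646)

1 0.6450 0.2365 0.7498
2 0.9530 0.5127 1.1827
3 1.3680 1.2793 3.0256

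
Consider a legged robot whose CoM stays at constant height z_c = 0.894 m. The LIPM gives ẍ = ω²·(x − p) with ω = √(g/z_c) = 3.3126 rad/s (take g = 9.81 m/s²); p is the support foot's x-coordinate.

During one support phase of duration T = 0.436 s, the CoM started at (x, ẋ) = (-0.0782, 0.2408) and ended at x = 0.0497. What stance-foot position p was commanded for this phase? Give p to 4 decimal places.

p = -0.0640

ωT = 3.3126·0.436 = 1.444294; cosh(ωT) = 2.237385, sinh(ωT) = 2.001472
x(T) = p + (x₀−p)·cosh(ωT) + (ẋ₀/ω)·sinh(ωT) ⇒ p·(1 − cosh) = x(T) − x₀·cosh − (ẋ₀/ω)·sinh
numerator   = 0.0497 − (-0.0782)·2.237385 − (0.2408/3.3126)·2.001472 = 0.079172
denominator = 1 − 2.237385 = -1.237385
p = 0.079172 / -1.237385 = -0.0640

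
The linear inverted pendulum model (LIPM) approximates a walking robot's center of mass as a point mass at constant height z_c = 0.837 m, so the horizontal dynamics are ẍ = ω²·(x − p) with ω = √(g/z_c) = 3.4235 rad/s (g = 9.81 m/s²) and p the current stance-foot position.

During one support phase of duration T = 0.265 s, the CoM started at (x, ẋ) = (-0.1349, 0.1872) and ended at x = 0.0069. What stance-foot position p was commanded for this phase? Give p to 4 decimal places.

p = -0.3281

ωT = 3.4235·0.265 = 0.907228; cosh(ωT) = 1.440543, sinh(ωT) = 1.036901
x(T) = p + (x₀−p)·cosh(ωT) + (ẋ₀/ω)·sinh(ωT) ⇒ p·(1 − cosh) = x(T) − x₀·cosh − (ẋ₀/ω)·sinh
numerator   = 0.0069 − (-0.1349)·1.440543 − (0.1872/3.4235)·1.036901 = 0.144531
denominator = 1 − 1.440543 = -0.440543
p = 0.144531 / -0.440543 = -0.3281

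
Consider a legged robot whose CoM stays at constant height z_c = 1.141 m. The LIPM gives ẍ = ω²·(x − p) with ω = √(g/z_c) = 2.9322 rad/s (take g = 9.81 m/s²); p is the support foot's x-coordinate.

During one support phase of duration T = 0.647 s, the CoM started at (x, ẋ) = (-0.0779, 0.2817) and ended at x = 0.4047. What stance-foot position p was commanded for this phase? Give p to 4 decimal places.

ωT = 2.9322·0.647 = 1.897133; cosh(ωT) = 3.408377, sinh(ωT) = 3.258379
x(T) = p + (x₀−p)·cosh(ωT) + (ẋ₀/ω)·sinh(ωT) ⇒ p·(1 − cosh) = x(T) − x₀·cosh − (ẋ₀/ω)·sinh
numerator   = 0.4047 − (-0.0779)·3.408377 − (0.2817/2.9322)·3.258379 = 0.357176
denominator = 1 − 3.408377 = -2.408377
p = 0.357176 / -2.408377 = -0.1483

p = -0.1483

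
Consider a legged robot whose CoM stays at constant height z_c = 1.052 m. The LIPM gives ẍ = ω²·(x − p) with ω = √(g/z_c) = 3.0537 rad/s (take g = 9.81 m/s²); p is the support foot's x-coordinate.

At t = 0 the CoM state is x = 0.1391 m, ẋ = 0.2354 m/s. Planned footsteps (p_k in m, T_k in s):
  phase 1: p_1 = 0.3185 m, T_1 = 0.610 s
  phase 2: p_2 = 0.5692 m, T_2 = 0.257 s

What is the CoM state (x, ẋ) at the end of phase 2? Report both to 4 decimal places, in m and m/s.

x = -0.4941, ẋ = -2.8424

phase 1: p=0.3185, T=0.610, ωT=1.862757, cosh=3.298358, sinh=3.143114; start (x,ẋ)=(0.139100, 0.235400) → end (x,ẋ)=(-0.030933, -0.945470)
phase 2: p=0.5692, T=0.257, ωT=0.784801, cosh=1.324091, sinh=0.867880; start (x,ẋ)=(-0.030933, -0.945470) → end (x,ẋ)=(-0.494138, -2.842387)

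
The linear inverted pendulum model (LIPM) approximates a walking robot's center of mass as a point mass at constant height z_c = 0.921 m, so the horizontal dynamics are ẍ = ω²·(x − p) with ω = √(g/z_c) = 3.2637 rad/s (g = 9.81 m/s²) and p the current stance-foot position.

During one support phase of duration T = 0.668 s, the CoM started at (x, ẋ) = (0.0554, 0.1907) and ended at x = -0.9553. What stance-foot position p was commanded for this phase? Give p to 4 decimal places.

p = 0.4191

ωT = 3.2637·0.668 = 2.180152; cosh(ωT) = 4.480336, sinh(ωT) = 4.367312
x(T) = p + (x₀−p)·cosh(ωT) + (ẋ₀/ω)·sinh(ωT) ⇒ p·(1 − cosh) = x(T) − x₀·cosh − (ẋ₀/ω)·sinh
numerator   = -0.9553 − (0.0554)·4.480336 − (0.1907/3.2637)·4.367312 = -1.458695
denominator = 1 − 4.480336 = -3.480336
p = -1.458695 / -3.480336 = 0.4191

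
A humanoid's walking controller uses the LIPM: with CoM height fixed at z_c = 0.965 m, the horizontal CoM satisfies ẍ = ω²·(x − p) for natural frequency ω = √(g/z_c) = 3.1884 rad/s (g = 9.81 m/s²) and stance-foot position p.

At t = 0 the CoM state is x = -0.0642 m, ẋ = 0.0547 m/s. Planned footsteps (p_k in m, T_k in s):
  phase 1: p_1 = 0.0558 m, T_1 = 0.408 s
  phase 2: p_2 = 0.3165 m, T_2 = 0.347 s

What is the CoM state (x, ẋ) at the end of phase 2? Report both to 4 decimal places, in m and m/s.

phase 1: p=0.0558, T=0.408, ωT=1.300867, cosh=1.972388, sinh=1.700092; start (x,ẋ)=(-0.064200, 0.054700) → end (x,ẋ)=(-0.151720, -0.542579)
phase 2: p=0.3165, T=0.347, ωT=1.106375, cosh=1.677067, sinh=1.346311; start (x,ẋ)=(-0.151720, -0.542579) → end (x,ẋ)=(-0.697842, -2.919812)

x = -0.6978, ẋ = -2.9198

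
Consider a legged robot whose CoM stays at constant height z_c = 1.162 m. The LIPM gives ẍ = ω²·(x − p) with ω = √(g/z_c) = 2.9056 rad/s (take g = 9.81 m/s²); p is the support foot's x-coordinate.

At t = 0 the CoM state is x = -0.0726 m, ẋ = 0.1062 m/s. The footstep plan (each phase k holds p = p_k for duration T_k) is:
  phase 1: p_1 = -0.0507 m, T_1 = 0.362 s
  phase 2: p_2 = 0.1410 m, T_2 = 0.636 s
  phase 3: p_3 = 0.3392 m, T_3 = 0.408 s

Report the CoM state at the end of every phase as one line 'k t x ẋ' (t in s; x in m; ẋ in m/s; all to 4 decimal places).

phase 1: p=-0.0507, T=0.362, ωT=1.051827, cosh=1.606088, sinh=1.256789; start (x,ẋ)=(-0.072600, 0.106200) → end (x,ẋ)=(-0.039938, 0.090594)
phase 2: p=0.1410, T=0.636, ωT=1.847962, cosh=3.252213, sinh=3.094655; start (x,ẋ)=(-0.039938, 0.090594) → end (x,ẋ)=(-0.350959, -1.332330)
phase 3: p=0.3392, T=0.408, ωT=1.185485, cosh=1.788935, sinh=1.483337; start (x,ẋ)=(-0.350959, -1.332330) → end (x,ẋ)=(-1.575618, -5.358028)

1 0.3620 -0.0399 0.0906
2 0.9980 -0.3510 -1.3323
3 1.4060 -1.5756 -5.3580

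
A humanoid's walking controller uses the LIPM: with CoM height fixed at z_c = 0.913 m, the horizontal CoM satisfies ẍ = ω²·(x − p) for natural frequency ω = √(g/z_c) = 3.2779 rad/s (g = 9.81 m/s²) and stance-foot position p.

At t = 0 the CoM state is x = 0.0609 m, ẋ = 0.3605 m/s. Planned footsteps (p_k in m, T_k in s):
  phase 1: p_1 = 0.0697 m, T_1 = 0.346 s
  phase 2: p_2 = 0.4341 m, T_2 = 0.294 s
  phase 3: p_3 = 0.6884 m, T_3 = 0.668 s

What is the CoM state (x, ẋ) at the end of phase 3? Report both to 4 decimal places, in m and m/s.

phase 1: p=0.0697, T=0.346, ωT=1.134153, cosh=1.715118, sinh=1.393423; start (x,ẋ)=(0.060900, 0.360500) → end (x,ẋ)=(0.207854, 0.578106)
phase 2: p=0.4341, T=0.294, ωT=0.963703, cosh=1.501431, sinh=1.119953; start (x,ẋ)=(0.207854, 0.578106) → end (x,ẋ)=(0.291928, 0.037416)
phase 3: p=0.6884, T=0.668, ωT=2.189637, cosh=4.521965, sinh=4.410007; start (x,ẋ)=(0.291928, 0.037416) → end (x,ẋ)=(-1.054095, -5.562035)

x = -1.0541, ẋ = -5.5620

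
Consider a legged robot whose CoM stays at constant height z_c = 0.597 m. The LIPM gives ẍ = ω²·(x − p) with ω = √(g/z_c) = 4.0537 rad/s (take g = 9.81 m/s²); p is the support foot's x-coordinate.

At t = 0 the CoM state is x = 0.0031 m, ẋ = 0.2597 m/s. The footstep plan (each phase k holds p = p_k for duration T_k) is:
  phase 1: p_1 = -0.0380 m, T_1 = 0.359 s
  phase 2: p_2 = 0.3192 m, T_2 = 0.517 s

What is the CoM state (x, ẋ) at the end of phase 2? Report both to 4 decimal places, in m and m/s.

x = 0.6771, ẋ = 1.6314

phase 1: p=-0.0380, T=0.359, ωT=1.455278, cosh=2.259506, sinh=2.026170; start (x,ẋ)=(0.003100, 0.259700) → end (x,ẋ)=(0.184672, 0.924368)
phase 2: p=0.3192, T=0.517, ωT=2.095763, cosh=4.127309, sinh=4.004333; start (x,ẋ)=(0.184672, 0.924368) → end (x,ẋ)=(0.677073, 1.631447)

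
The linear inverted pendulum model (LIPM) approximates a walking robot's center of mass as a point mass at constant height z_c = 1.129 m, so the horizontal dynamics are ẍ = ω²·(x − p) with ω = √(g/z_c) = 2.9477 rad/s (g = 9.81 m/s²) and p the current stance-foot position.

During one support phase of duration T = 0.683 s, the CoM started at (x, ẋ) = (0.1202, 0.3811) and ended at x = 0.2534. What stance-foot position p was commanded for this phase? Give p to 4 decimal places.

ωT = 2.9477·0.683 = 2.013279; cosh(ωT) = 3.810690, sinh(ωT) = 3.677140
x(T) = p + (x₀−p)·cosh(ωT) + (ẋ₀/ω)·sinh(ωT) ⇒ p·(1 − cosh) = x(T) − x₀·cosh − (ẋ₀/ω)·sinh
numerator   = 0.2534 − (0.1202)·3.810690 − (0.3811/2.9477)·3.677140 = -0.680052
denominator = 1 − 3.810690 = -2.810690
p = -0.680052 / -2.810690 = 0.2420

p = 0.2420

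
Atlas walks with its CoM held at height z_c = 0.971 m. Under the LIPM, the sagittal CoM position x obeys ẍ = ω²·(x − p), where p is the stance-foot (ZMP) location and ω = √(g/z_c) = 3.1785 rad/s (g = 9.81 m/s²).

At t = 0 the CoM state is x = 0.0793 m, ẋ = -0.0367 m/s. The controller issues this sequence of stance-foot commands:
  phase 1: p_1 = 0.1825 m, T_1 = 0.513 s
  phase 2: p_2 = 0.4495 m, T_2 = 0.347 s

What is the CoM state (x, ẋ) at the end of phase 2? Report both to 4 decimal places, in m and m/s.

phase 1: p=0.1825, T=0.513, ωT=1.630571, cosh=2.651303, sinh=2.455485; start (x,ẋ)=(0.079300, -0.036700) → end (x,ẋ)=(-0.119466, -0.902754)
phase 2: p=0.4495, T=0.347, ωT=1.102939, cosh=1.672452, sinh=1.340558; start (x,ẋ)=(-0.119466, -0.902754) → end (x,ẋ)=(-0.882812, -3.934157)

x = -0.8828, ẋ = -3.9342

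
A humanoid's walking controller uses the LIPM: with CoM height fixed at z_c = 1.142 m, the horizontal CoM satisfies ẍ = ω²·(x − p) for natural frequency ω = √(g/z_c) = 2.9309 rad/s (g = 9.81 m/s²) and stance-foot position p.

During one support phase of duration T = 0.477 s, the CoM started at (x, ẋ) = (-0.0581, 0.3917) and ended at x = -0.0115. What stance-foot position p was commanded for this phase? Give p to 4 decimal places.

p = 0.1226

ωT = 2.9309·0.477 = 1.398039; cosh(ωT) = 2.147169, sinh(ωT) = 1.900088
x(T) = p + (x₀−p)·cosh(ωT) + (ẋ₀/ω)·sinh(ωT) ⇒ p·(1 − cosh) = x(T) − x₀·cosh − (ẋ₀/ω)·sinh
numerator   = -0.0115 − (-0.0581)·2.147169 − (0.3917/2.9309)·1.900088 = -0.140687
denominator = 1 − 2.147169 = -1.147169
p = -0.140687 / -1.147169 = 0.1226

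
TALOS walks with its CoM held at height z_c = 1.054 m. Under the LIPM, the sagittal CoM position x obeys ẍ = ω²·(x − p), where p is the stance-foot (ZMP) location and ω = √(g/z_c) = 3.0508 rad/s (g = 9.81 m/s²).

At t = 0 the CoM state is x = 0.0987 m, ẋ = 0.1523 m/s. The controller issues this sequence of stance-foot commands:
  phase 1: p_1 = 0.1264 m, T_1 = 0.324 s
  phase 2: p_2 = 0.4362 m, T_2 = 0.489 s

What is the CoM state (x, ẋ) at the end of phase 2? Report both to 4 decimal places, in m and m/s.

x = -0.1578, ẋ = -1.5796

phase 1: p=0.1264, T=0.324, ωT=0.988459, cosh=1.529620, sinh=1.157471; start (x,ẋ)=(0.098700, 0.152300) → end (x,ẋ)=(0.141812, 0.135147)
phase 2: p=0.4362, T=0.489, ωT=1.491841, cosh=2.335115, sinh=2.110157; start (x,ẋ)=(0.141812, 0.135147) → end (x,ẋ)=(-0.157753, -1.579589)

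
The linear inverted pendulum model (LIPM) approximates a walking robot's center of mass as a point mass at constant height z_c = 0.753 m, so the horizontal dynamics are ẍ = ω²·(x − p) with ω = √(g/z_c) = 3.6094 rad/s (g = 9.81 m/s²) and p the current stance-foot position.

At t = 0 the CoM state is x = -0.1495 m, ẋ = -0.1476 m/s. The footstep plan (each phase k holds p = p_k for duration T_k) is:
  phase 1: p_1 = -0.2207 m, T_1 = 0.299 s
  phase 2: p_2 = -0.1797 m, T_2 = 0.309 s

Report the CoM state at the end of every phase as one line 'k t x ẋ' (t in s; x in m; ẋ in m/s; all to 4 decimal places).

1 0.2990 -0.1571 0.0922
2 0.6080 -0.1067 0.2669

phase 1: p=-0.2207, T=0.299, ωT=1.079211, cosh=1.641110, sinh=1.301246; start (x,ẋ)=(-0.149500, -0.147600) → end (x,ẋ)=(-0.157065, 0.092178)
phase 2: p=-0.1797, T=0.309, ωT=1.115305, cosh=1.689156, sinh=1.361341; start (x,ẋ)=(-0.157065, 0.092178) → end (x,ẋ)=(-0.106700, 0.266923)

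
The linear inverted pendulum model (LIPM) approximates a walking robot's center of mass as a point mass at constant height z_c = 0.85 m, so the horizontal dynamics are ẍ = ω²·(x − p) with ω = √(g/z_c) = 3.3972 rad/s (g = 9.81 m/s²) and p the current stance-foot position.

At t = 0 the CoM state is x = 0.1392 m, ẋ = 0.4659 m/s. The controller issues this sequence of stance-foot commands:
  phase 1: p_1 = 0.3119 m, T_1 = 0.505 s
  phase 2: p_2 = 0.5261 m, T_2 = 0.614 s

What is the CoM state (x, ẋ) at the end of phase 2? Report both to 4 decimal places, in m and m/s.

x = -1.1489, ẋ = -5.5764

phase 1: p=0.3119, T=0.505, ωT=1.715586, cosh=2.869895, sinh=2.690037; start (x,ẋ)=(0.139200, 0.465900) → end (x,ẋ)=(0.185187, -0.241151)
phase 2: p=0.5261, T=0.614, ωT=2.085881, cosh=4.087939, sinh=3.963741; start (x,ẋ)=(0.185187, -0.241151) → end (x,ẋ)=(-1.148898, -5.576415)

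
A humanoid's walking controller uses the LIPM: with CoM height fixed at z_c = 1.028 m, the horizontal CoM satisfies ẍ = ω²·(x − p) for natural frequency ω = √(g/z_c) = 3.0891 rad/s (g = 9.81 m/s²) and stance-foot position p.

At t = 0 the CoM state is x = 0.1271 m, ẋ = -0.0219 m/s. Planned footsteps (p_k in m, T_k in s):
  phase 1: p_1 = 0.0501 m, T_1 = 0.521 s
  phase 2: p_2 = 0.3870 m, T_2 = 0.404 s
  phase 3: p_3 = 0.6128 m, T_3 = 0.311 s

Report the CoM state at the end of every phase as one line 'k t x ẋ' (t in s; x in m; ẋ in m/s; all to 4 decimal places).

1 0.5210 0.2333 0.5139
2 0.9250 0.3631 0.2100
3 1.2360 0.3145 -0.5459

phase 1: p=0.0501, T=0.521, ωT=1.609421, cosh=2.599960, sinh=2.399956; start (x,ẋ)=(0.127100, -0.021900) → end (x,ẋ)=(0.233283, 0.513916)
phase 2: p=0.3870, T=0.404, ωT=1.247996, cosh=1.885218, sinh=1.598139; start (x,ẋ)=(0.233283, 0.513916) → end (x,ẋ)=(0.363082, 0.209970)
phase 3: p=0.6128, T=0.311, ωT=0.960710, cosh=1.498086, sinh=1.115465; start (x,ẋ)=(0.363082, 0.209970) → end (x,ẋ)=(0.314521, -0.545920)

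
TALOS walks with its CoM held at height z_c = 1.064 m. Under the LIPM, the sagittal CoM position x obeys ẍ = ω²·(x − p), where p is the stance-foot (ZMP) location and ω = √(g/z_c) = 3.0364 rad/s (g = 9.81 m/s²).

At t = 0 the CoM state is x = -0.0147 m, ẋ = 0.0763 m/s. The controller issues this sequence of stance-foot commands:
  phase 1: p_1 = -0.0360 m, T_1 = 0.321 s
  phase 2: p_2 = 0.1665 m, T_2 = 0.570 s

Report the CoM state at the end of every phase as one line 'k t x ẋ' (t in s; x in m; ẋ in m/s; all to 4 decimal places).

1 0.3210 0.0248 0.1890
2 0.8910 -0.0758 -0.6260

phase 1: p=-0.0360, T=0.321, ωT=0.974684, cosh=1.513821, sinh=1.136510; start (x,ẋ)=(-0.014700, 0.076300) → end (x,ẋ)=(0.024803, 0.189009)
phase 2: p=0.1665, T=0.570, ωT=1.730748, cosh=2.911013, sinh=2.733861; start (x,ẋ)=(0.024803, 0.189009) → end (x,ẋ)=(-0.075805, -0.626033)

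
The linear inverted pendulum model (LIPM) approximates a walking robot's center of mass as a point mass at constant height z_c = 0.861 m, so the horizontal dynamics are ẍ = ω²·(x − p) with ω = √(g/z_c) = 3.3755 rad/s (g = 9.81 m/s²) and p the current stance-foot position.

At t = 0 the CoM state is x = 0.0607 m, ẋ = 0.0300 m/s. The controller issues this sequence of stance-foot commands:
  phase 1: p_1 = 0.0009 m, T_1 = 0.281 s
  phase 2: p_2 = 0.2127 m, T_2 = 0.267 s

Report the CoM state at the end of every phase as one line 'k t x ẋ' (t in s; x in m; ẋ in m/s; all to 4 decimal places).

phase 1: p=0.0009, T=0.281, ωT=0.948516, cosh=1.484595, sinh=1.097279; start (x,ẋ)=(0.060700, 0.030000) → end (x,ẋ)=(0.099431, 0.266029)
phase 2: p=0.2127, T=0.267, ωT=0.901259, cosh=1.434379, sinh=1.028321; start (x,ẋ)=(0.099431, 0.266029) → end (x,ẋ)=(0.131273, -0.011582)

1 0.2810 0.0994 0.2660
2 0.5480 0.1313 -0.0116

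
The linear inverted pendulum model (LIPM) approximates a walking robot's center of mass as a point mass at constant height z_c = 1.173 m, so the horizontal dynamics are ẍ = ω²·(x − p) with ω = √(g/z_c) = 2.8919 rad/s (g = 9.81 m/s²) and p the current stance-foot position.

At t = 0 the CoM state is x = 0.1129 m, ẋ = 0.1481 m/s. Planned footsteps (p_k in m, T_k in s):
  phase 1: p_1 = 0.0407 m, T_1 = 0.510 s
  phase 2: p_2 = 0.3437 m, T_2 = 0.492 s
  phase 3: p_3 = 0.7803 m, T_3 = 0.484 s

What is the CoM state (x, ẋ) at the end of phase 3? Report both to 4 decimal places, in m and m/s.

phase 1: p=0.0407, T=0.510, ωT=1.474869, cosh=2.299636, sinh=2.070827; start (x,ẋ)=(0.112900, 0.148100) → end (x,ẋ)=(0.312785, 0.772955)
phase 2: p=0.3437, T=0.492, ωT=1.422815, cosh=2.194908, sinh=1.953874; start (x,ẋ)=(0.312785, 0.772955) → end (x,ẋ)=(0.798081, 1.521882)
phase 3: p=0.7803, T=0.484, ωT=1.399680, cosh=2.150288, sinh=1.903612; start (x,ẋ)=(0.798081, 1.521882) → end (x,ẋ)=(1.820323, 3.370371)

x = 1.8203, ẋ = 3.3704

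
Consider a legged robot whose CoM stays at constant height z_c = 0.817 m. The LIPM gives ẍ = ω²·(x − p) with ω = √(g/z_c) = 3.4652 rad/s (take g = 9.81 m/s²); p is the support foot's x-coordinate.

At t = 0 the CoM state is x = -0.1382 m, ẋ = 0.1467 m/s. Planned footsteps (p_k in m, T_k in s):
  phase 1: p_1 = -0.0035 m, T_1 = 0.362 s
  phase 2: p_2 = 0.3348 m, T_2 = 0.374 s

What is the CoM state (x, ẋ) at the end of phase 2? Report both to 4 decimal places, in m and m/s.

x = -0.9283, ẋ = -4.0081

phase 1: p=-0.0035, T=0.362, ωT=1.254402, cosh=1.895494, sinh=1.610248; start (x,ẋ)=(-0.138200, 0.146700) → end (x,ẋ)=(-0.190653, -0.473534)
phase 2: p=0.3348, T=0.374, ωT=1.295985, cosh=1.964111, sinh=1.690482; start (x,ẋ)=(-0.190653, -0.473534) → end (x,ẋ)=(-0.928259, -4.008103)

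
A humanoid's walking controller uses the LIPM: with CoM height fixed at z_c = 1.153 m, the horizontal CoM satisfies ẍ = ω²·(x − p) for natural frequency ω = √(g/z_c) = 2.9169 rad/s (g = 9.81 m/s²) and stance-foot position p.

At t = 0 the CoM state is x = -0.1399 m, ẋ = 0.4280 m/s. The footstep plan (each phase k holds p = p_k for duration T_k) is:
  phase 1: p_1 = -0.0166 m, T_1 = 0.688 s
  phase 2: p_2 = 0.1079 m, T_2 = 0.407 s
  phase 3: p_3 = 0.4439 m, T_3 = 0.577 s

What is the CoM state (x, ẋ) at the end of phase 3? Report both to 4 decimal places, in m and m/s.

phase 1: p=-0.0166, T=0.688, ωT=2.006827, cosh=3.787045, sinh=3.652630; start (x,ẋ)=(-0.139900, 0.428000) → end (x,ẋ)=(0.052412, 0.307173)
phase 2: p=0.1079, T=0.407, ωT=1.187178, cosh=1.791450, sinh=1.486369; start (x,ẋ)=(0.052412, 0.307173) → end (x,ẋ)=(0.165022, 0.309711)
phase 3: p=0.4439, T=0.577, ωT=1.683051, cosh=2.783880, sinh=2.598073; start (x,ẋ)=(0.165022, 0.309711) → end (x,ẋ)=(-0.056603, -1.251225)

x = -0.0566, ẋ = -1.2512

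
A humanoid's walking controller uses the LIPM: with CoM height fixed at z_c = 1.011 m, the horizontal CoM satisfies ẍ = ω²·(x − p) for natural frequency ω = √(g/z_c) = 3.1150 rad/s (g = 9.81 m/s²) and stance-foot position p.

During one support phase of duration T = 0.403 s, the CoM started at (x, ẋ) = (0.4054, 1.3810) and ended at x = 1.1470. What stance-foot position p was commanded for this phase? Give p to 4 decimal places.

ωT = 3.1150·0.403 = 1.255345; cosh(ωT) = 1.897013, sinh(ωT) = 1.612036
x(T) = p + (x₀−p)·cosh(ωT) + (ẋ₀/ω)·sinh(ωT) ⇒ p·(1 − cosh) = x(T) − x₀·cosh − (ẋ₀/ω)·sinh
numerator   = 1.1470 − (0.4054)·1.897013 − (1.3810/3.1150)·1.612036 = -0.336727
denominator = 1 − 1.897013 = -0.897013
p = -0.336727 / -0.897013 = 0.3754

p = 0.3754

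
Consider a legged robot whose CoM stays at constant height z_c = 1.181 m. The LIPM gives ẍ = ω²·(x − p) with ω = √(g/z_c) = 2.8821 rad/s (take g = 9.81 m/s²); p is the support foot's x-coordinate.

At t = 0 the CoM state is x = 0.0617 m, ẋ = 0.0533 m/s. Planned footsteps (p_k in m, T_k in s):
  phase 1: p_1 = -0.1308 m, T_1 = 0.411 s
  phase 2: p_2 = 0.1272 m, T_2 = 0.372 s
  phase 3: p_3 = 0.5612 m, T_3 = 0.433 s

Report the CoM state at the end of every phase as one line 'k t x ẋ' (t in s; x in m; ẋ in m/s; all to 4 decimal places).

1 0.4110 0.2407 0.9173
2 0.7830 0.7229 1.9189
3 1.2160 1.9300 4.3621

phase 1: p=-0.1308, T=0.411, ωT=1.184543, cosh=1.787539, sinh=1.481653; start (x,ẋ)=(0.061700, 0.053300) → end (x,ẋ)=(0.240702, 0.917303)
phase 2: p=0.1272, T=0.372, ωT=1.072141, cosh=1.631952, sinh=1.289677; start (x,ẋ)=(0.240702, 0.917303) → end (x,ẋ)=(0.722903, 1.918880)
phase 3: p=0.5612, T=0.433, ωT=1.247949, cosh=1.885143, sinh=1.598050; start (x,ẋ)=(0.722903, 1.918880) → end (x,ẋ)=(1.930003, 4.362127)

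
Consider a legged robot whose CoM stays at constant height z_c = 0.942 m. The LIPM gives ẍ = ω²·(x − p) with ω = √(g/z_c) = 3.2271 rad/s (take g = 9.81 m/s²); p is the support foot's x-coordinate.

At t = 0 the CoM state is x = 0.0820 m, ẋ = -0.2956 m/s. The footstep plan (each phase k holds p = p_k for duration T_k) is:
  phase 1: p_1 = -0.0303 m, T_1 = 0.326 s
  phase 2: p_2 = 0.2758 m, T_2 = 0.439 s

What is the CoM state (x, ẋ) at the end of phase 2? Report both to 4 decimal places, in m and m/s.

x = -0.2616, ẋ = -1.5503

phase 1: p=-0.0303, T=0.326, ωT=1.052035, cosh=1.606349, sinh=1.257122; start (x,ẋ)=(0.082000, -0.295600) → end (x,ẋ)=(0.034941, -0.019251)
phase 2: p=0.2758, T=0.439, ωT=1.416697, cosh=2.182996, sinh=1.940482; start (x,ẋ)=(0.034941, -0.019251) → end (x,ẋ)=(-0.261569, -1.550313)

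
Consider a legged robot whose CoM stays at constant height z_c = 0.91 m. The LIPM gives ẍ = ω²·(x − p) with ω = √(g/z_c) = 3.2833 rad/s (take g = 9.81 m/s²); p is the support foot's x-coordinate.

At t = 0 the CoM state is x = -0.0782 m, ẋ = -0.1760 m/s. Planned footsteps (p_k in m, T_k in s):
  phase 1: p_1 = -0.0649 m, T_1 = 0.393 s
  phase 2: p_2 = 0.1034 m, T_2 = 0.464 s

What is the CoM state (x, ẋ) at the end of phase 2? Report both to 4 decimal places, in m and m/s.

x = -0.8576, ẋ = -3.0426

phase 1: p=-0.0649, T=0.393, ωT=1.290337, cosh=1.954594, sinh=1.679416; start (x,ẋ)=(-0.078200, -0.176000) → end (x,ẋ)=(-0.180921, -0.417345)
phase 2: p=0.1034, T=0.464, ωT=1.523451, cosh=2.402995, sinh=2.185037; start (x,ẋ)=(-0.180921, -0.417345) → end (x,ẋ)=(-0.857564, -3.042632)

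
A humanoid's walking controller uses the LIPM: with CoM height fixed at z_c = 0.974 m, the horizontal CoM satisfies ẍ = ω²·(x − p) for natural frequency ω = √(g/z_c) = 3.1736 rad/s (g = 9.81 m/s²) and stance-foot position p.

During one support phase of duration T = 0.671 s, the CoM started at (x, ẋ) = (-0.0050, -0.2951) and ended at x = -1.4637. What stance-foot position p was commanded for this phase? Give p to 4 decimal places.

p = 0.3237

ωT = 3.1736·0.671 = 2.129486; cosh(ωT) = 4.264719, sinh(ωT) = 4.145820
x(T) = p + (x₀−p)·cosh(ωT) + (ẋ₀/ω)·sinh(ωT) ⇒ p·(1 − cosh) = x(T) − x₀·cosh − (ẋ₀/ω)·sinh
numerator   = -1.4637 − (-0.0050)·4.264719 − (-0.2951/3.1736)·4.145820 = -1.056874
denominator = 1 − 4.264719 = -3.264719
p = -1.056874 / -3.264719 = 0.3237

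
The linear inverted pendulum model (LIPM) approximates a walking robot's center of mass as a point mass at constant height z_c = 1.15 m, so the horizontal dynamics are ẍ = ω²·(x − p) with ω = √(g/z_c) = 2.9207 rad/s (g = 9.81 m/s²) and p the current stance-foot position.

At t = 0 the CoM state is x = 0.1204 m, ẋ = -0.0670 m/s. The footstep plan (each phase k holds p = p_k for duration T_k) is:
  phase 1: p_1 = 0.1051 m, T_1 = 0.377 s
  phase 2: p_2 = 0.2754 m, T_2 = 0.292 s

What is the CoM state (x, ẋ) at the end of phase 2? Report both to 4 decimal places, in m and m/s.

phase 1: p=0.1051, T=0.377, ωT=1.101104, cosh=1.669994, sinh=1.337490; start (x,ẋ)=(0.120400, -0.067000) → end (x,ẋ)=(0.099969, -0.052122)
phase 2: p=0.2754, T=0.292, ωT=0.852844, cosh=1.386256, sinh=0.960055; start (x,ẋ)=(0.099969, -0.052122) → end (x,ẋ)=(0.015075, -0.564167)

x = 0.0151, ẋ = -0.5642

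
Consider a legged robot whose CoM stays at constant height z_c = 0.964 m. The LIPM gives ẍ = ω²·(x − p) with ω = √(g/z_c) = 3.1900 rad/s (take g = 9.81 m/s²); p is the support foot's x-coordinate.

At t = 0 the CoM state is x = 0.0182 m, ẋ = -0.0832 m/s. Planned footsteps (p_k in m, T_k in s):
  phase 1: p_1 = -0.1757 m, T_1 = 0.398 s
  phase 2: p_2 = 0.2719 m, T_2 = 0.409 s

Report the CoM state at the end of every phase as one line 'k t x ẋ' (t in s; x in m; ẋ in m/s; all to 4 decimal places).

1 0.3980 0.1539 0.8542
2 0.8070 0.4956 1.0475

phase 1: p=-0.1757, T=0.398, ωT=1.269620, cosh=1.920219, sinh=1.639281; start (x,ẋ)=(0.018200, -0.083200) → end (x,ẋ)=(0.153876, 0.854200)
phase 2: p=0.2719, T=0.409, ωT=1.304710, cosh=1.978936, sinh=1.707684; start (x,ẋ)=(0.153876, 0.854200) → end (x,ẋ)=(0.495611, 1.047467)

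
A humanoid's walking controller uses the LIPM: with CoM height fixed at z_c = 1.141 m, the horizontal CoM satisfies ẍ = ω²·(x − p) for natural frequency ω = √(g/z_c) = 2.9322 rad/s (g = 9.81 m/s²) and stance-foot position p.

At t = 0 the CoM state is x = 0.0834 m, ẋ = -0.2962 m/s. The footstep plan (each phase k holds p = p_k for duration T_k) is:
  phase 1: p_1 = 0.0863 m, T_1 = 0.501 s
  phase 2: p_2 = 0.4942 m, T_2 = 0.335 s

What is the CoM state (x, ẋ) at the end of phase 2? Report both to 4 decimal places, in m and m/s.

phase 1: p=0.0863, T=0.501, ωT=1.469032, cosh=2.287588, sinh=2.057440; start (x,ẋ)=(0.083400, -0.296200) → end (x,ẋ)=(-0.128169, -0.695079)
phase 2: p=0.4942, T=0.335, ωT=0.982287, cosh=1.522505, sinh=1.148052; start (x,ẋ)=(-0.128169, -0.695079) → end (x,ẋ)=(-0.725506, -3.153352)

x = -0.7255, ẋ = -3.1534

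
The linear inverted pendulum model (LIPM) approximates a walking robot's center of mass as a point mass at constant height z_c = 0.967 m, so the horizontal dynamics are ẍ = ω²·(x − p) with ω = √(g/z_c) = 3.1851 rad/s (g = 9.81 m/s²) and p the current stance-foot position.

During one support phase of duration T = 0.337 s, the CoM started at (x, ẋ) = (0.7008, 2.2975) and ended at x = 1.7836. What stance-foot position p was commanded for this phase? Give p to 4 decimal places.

p = 0.4624

ωT = 3.1851·0.337 = 1.073379; cosh(ωT) = 1.633549, sinh(ωT) = 1.291697
x(T) = p + (x₀−p)·cosh(ωT) + (ẋ₀/ω)·sinh(ωT) ⇒ p·(1 − cosh) = x(T) − x₀·cosh − (ẋ₀/ω)·sinh
numerator   = 1.7836 − (0.7008)·1.633549 − (2.2975/3.1851)·1.291697 = -0.292928
denominator = 1 − 1.633549 = -0.633549
p = -0.292928 / -0.633549 = 0.4624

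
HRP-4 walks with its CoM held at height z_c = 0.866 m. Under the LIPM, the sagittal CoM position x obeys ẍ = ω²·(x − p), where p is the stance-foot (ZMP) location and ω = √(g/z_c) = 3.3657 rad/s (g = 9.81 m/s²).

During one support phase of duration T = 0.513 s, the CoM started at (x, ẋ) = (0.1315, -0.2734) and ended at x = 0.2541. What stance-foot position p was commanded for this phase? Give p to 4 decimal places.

p = -0.0494

ωT = 3.3657·0.513 = 1.726604; cosh(ωT) = 2.899709, sinh(ωT) = 2.721822
x(T) = p + (x₀−p)·cosh(ωT) + (ẋ₀/ω)·sinh(ωT) ⇒ p·(1 − cosh) = x(T) − x₀·cosh − (ẋ₀/ω)·sinh
numerator   = 0.2541 − (0.1315)·2.899709 − (-0.2734/3.3657)·2.721822 = 0.093885
denominator = 1 − 2.899709 = -1.899709
p = 0.093885 / -1.899709 = -0.0494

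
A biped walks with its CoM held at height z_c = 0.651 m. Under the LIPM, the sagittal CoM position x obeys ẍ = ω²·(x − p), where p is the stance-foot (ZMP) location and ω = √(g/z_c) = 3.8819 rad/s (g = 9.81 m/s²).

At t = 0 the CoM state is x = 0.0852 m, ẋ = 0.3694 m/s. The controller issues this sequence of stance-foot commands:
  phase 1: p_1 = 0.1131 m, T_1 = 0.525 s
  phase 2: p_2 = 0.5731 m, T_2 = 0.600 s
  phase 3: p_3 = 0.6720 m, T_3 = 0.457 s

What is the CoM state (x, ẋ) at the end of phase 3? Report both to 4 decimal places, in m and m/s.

phase 1: p=0.1131, T=0.525, ωT=2.037997, cosh=3.902757, sinh=3.772467; start (x,ẋ)=(0.085200, 0.369400) → end (x,ẋ)=(0.363200, 1.033101)
phase 2: p=0.5731, T=0.600, ωT=2.329140, cosh=5.183243, sinh=5.085863; start (x,ẋ)=(0.363200, 1.033101) → end (x,ẋ)=(0.838650, 1.210789)
phase 3: p=0.6720, T=0.457, ωT=1.774028, cosh=3.032099, sinh=2.862451; start (x,ẋ)=(0.838650, 1.210789) → end (x,ẋ)=(2.070117, 5.523009)

x = 2.0701, ẋ = 5.5230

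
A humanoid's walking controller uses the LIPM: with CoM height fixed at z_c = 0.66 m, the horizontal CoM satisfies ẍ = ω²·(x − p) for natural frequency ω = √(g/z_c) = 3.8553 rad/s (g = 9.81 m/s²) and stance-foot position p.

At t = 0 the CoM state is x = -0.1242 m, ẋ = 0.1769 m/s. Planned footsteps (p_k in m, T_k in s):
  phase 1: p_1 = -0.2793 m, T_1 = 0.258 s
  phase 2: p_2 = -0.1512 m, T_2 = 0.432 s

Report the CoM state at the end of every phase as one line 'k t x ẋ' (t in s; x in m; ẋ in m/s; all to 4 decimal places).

phase 1: p=-0.2793, T=0.258, ωT=0.994667, cosh=1.536836, sinh=1.166989; start (x,ẋ)=(-0.124200, 0.176900) → end (x,ẋ)=(0.012610, 0.969676)
phase 2: p=-0.1512, T=0.432, ωT=1.665490, cosh=2.738680, sinh=2.549582; start (x,ẋ)=(0.012610, 0.969676) → end (x,ẋ)=(0.938689, 4.265789)

1 0.2580 0.0126 0.9697
2 0.6900 0.9387 4.2658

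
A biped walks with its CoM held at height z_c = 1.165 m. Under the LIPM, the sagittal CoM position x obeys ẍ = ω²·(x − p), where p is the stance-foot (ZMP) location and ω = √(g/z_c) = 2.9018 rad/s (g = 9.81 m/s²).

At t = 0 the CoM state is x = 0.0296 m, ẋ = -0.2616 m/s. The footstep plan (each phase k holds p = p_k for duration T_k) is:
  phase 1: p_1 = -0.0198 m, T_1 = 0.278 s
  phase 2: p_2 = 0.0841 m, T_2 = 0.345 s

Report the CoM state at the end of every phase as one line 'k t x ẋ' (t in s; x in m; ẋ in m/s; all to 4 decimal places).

phase 1: p=-0.0198, T=0.278, ωT=0.806700, cosh=1.343416, sinh=0.897087; start (x,ẋ)=(0.029600, -0.261600) → end (x,ẋ)=(-0.034309, -0.222841)
phase 2: p=0.0841, T=0.345, ωT=1.001121, cosh=1.544399, sinh=1.176932; start (x,ẋ)=(-0.034309, -0.222841) → end (x,ẋ)=(-0.189151, -0.748547)

1 0.2780 -0.0343 -0.2228
2 0.6230 -0.1892 -0.7485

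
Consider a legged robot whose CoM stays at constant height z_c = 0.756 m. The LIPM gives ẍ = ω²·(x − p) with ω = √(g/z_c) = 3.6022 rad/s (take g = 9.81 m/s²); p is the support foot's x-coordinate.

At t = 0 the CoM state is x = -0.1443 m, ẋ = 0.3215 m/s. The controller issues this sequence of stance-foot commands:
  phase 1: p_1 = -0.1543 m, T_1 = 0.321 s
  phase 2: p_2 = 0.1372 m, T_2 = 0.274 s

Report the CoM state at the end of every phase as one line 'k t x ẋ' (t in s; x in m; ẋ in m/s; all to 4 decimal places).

1 0.3210 -0.0090 0.6130
2 0.5950 0.1103 0.3281

phase 1: p=-0.1543, T=0.321, ωT=1.156306, cosh=1.746409, sinh=1.431763; start (x,ẋ)=(-0.144300, 0.321500) → end (x,ẋ)=(-0.009050, 0.613046)
phase 2: p=0.1372, T=0.274, ωT=0.987003, cosh=1.527936, sinh=1.155244; start (x,ẋ)=(-0.009050, 0.613046) → end (x,ẋ)=(0.110347, 0.328088)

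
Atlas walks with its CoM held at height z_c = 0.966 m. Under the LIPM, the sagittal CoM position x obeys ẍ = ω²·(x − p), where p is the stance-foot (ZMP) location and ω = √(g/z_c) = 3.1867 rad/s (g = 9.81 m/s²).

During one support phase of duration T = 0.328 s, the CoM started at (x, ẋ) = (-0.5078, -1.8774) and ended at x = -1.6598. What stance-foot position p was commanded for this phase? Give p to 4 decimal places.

ωT = 3.1867·0.328 = 1.045238; cosh(ωT) = 1.597841, sinh(ωT) = 1.246233
x(T) = p + (x₀−p)·cosh(ωT) + (ẋ₀/ω)·sinh(ωT) ⇒ p·(1 − cosh) = x(T) − x₀·cosh − (ẋ₀/ω)·sinh
numerator   = -1.6598 − (-0.5078)·1.597841 − (-1.8774/3.1867)·1.246233 = -0.114215
denominator = 1 − 1.597841 = -0.597841
p = -0.114215 / -0.597841 = 0.1910

p = 0.1910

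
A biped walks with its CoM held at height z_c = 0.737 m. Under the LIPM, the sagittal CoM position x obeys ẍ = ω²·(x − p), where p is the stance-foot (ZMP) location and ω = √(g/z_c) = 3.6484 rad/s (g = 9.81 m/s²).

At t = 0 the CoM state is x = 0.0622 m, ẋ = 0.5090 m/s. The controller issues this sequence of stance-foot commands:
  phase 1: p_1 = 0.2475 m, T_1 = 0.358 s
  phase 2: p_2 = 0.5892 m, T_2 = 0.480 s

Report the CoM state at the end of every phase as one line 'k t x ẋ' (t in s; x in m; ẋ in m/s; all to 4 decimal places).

phase 1: p=0.2475, T=0.358, ωT=1.306127, cosh=1.981358, sinh=1.710491; start (x,ẋ)=(0.062200, 0.509000) → end (x,ẋ)=(0.118990, -0.147864)
phase 2: p=0.5892, T=0.480, ωT=1.751232, cosh=2.967628, sinh=2.794068; start (x,ẋ)=(0.118990, -0.147864) → end (x,ẋ)=(-0.919446, -5.232063)

1 0.3580 0.1190 -0.1479
2 0.8380 -0.9194 -5.2321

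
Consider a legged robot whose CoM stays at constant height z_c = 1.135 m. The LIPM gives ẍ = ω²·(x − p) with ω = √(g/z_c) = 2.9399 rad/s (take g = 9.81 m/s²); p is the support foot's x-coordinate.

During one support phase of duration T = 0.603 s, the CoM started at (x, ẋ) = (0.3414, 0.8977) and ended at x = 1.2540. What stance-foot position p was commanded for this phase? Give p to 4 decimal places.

ωT = 2.9399·0.603 = 1.772760; cosh(ωT) = 3.028471, sinh(ωT) = 2.858607
x(T) = p + (x₀−p)·cosh(ωT) + (ẋ₀/ω)·sinh(ωT) ⇒ p·(1 − cosh) = x(T) − x₀·cosh − (ẋ₀/ω)·sinh
numerator   = 1.2540 − (0.3414)·3.028471 − (0.8977/2.9399)·2.858607 = -0.652797
denominator = 1 − 3.028471 = -2.028471
p = -0.652797 / -2.028471 = 0.3218

p = 0.3218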